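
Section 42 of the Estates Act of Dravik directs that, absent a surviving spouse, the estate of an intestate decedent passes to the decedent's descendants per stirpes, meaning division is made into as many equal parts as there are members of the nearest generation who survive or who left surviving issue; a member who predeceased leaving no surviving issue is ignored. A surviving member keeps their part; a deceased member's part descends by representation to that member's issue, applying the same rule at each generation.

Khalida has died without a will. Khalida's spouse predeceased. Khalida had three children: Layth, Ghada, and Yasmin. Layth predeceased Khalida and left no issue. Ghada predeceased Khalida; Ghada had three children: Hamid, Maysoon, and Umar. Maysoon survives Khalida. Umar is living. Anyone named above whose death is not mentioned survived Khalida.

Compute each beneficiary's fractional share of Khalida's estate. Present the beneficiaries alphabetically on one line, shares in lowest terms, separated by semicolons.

There is no surviving spouse, so the entire estate passes to Khalida's descendants per stirpes.
Layth left no surviving issue, so that branch lapses and is disregarded.
The estate is divided into 2 equal shares of 1/2 among Ghada, Yasmin.
Ghada predeceased; the 1/2 allotted to Ghada's branch passes to Ghada's issue by representation.
The 1/2 is divided into 3 equal shares of 1/6 among Hamid, Maysoon, Umar.
Hamid is living and takes 1/6.
Maysoon is living and takes 1/6.
Umar is living and takes 1/6.
Yasmin is living and takes 1/2.

Hamid 1/6; Maysoon 1/6; Umar 1/6; Yasmin 1/2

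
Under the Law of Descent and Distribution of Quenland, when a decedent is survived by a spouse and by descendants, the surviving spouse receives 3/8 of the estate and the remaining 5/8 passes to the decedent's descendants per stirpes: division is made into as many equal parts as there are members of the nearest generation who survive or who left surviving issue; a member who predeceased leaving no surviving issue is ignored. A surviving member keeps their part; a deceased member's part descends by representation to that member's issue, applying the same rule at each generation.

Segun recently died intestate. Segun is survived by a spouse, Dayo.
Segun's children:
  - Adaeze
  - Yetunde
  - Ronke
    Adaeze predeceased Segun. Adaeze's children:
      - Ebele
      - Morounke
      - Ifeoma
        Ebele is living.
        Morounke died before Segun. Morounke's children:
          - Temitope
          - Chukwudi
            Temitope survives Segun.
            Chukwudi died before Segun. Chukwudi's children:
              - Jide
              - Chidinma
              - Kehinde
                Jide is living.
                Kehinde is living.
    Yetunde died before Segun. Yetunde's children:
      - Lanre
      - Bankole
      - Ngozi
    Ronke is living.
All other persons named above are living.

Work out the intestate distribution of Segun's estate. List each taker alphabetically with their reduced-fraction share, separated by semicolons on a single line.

Bankole 5/72; Chidinma 5/432; Dayo 3/8; Ebele 5/72; Ifeoma 5/72; Jide 5/432; Kehinde 5/432; Lanre 5/72; Ngozi 5/72; Ronke 5/24; Temitope 5/144

Dayo, as surviving spouse, takes 3/8.
The remaining 5/8 passes to Segun's descendants per stirpes.
The 5/8 is divided into 3 equal shares of 5/24 among Adaeze, Yetunde, Ronke.
Adaeze predeceased; the 5/24 allotted to Adaeze's branch passes to Adaeze's issue by representation.
The 5/24 is divided into 3 equal shares of 5/72 among Ebele, Morounke, Ifeoma.
Ebele is living and takes 5/72.
Morounke predeceased; the 5/72 allotted to Morounke's branch passes to Morounke's issue by representation.
The 5/72 is divided into 2 equal shares of 5/144 among Temitope, Chukwudi.
Temitope is living and takes 5/144.
Chukwudi predeceased; the 5/144 allotted to Chukwudi's branch passes to Chukwudi's issue by representation.
The 5/144 is divided into 3 equal shares of 5/432 among Jide, Chidinma, Kehinde.
Jide is living and takes 5/432.
Chidinma is living and takes 5/432.
Kehinde is living and takes 5/432.
Ifeoma is living and takes 5/72.
Yetunde predeceased; the 5/24 allotted to Yetunde's branch passes to Yetunde's issue by representation.
The 5/24 is divided into 3 equal shares of 5/72 among Lanre, Bankole, Ngozi.
Lanre is living and takes 5/72.
Bankole is living and takes 5/72.
Ngozi is living and takes 5/72.
Ronke is living and takes 5/24.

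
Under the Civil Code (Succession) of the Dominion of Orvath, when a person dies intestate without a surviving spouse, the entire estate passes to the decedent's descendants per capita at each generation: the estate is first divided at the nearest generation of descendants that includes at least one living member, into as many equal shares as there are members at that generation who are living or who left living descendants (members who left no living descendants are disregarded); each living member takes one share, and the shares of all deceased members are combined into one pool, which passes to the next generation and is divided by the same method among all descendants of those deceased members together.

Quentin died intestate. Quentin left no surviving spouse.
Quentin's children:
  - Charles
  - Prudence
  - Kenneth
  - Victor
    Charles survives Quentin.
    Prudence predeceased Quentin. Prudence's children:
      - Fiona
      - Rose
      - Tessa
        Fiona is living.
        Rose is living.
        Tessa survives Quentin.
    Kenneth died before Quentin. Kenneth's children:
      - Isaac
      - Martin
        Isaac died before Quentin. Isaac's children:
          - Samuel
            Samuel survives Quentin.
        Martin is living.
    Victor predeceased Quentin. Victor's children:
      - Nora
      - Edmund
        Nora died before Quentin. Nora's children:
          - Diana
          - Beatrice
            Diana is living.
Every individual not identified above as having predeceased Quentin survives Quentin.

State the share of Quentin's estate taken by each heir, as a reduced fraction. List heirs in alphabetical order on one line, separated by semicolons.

Beatrice 1/14; Charles 1/4; Diana 1/14; Edmund 3/28; Fiona 3/28; Martin 3/28; Rose 3/28; Samuel 1/14; Tessa 3/28

There is no surviving spouse, so the entire estate passes to Quentin's descendants per capita at each generation.
At generation 1 (Charles, Prudence, Kenneth, Victor) there are 4 shares of (1)/4 = 1/4 each.
Living: Charles — each takes 1/4.
Deceased: Prudence, Kenneth, and Victor. Their combined 3/4 is pooled and carried to generation 2.
At generation 2 (Fiona, Rose, Tessa, Isaac, Martin, Nora, Edmund) there are 7 shares of (3/4)/7 = 3/28 each.
Living: Fiona, Rose, Tessa, Martin, and Edmund — each takes 3/28.
Deceased: Isaac and Nora. Their combined 3/14 is pooled and carried to generation 3.
At generation 3 (Samuel, Diana, Beatrice) there are 3 shares of (3/14)/3 = 1/14 each.
Living: Samuel, Diana, and Beatrice — each takes 1/14.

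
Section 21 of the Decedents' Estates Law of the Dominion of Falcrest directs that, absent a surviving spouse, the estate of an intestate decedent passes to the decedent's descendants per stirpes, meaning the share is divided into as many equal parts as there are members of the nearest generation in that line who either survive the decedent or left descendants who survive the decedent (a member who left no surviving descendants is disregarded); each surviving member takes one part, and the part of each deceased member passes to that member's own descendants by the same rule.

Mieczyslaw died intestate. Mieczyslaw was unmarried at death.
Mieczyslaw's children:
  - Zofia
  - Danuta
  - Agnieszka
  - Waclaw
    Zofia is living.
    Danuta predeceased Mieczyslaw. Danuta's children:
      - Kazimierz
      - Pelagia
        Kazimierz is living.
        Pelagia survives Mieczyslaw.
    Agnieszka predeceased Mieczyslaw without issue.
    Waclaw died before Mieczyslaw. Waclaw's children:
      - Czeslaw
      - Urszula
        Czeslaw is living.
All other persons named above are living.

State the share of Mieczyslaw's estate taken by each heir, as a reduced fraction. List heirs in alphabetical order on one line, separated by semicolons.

Czeslaw 1/6; Kazimierz 1/6; Pelagia 1/6; Urszula 1/6; Zofia 1/3

There is no surviving spouse, so the entire estate passes to Mieczyslaw's descendants per stirpes.
Agnieszka left no surviving issue, so that branch lapses and is disregarded.
The estate is divided into 3 equal shares of 1/3 among Zofia, Danuta, Waclaw.
Zofia is living and takes 1/3.
Danuta predeceased; the 1/3 allotted to Danuta's branch passes to Danuta's issue by representation.
The 1/3 is divided into 2 equal shares of 1/6 among Kazimierz, Pelagia.
Kazimierz is living and takes 1/6.
Pelagia is living and takes 1/6.
Waclaw predeceased; the 1/3 allotted to Waclaw's branch passes to Waclaw's issue by representation.
The 1/3 is divided into 2 equal shares of 1/6 among Czeslaw, Urszula.
Czeslaw is living and takes 1/6.
Urszula is living and takes 1/6.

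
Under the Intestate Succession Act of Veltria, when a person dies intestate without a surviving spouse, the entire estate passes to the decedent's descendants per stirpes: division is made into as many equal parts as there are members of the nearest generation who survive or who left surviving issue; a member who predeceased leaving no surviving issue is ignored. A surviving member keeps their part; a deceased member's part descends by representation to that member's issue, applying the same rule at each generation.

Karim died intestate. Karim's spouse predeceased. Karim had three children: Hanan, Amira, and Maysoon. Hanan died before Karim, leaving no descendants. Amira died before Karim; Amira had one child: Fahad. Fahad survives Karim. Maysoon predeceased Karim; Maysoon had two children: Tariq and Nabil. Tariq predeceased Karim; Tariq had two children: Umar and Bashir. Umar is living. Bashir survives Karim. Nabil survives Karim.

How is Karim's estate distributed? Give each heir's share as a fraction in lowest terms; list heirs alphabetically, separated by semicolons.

There is no surviving spouse, so the entire estate passes to Karim's descendants per stirpes.
Hanan left no surviving issue, so that branch lapses and is disregarded.
The estate is divided into 2 equal shares of 1/2 among Amira, Maysoon.
Amira predeceased; the 1/2 allotted to Amira's branch passes to Amira's issue by representation.
Fahad is the sole taker at this level and receives the full 1/2.
Maysoon predeceased; the 1/2 allotted to Maysoon's branch passes to Maysoon's issue by representation.
The 1/2 is divided into 2 equal shares of 1/4 among Tariq, Nabil.
Tariq predeceased; the 1/4 allotted to Tariq's branch passes to Tariq's issue by representation.
The 1/4 is divided into 2 equal shares of 1/8 among Umar, Bashir.
Umar is living and takes 1/8.
Bashir is living and takes 1/8.
Nabil is living and takes 1/4.

Bashir 1/8; Fahad 1/2; Nabil 1/4; Umar 1/8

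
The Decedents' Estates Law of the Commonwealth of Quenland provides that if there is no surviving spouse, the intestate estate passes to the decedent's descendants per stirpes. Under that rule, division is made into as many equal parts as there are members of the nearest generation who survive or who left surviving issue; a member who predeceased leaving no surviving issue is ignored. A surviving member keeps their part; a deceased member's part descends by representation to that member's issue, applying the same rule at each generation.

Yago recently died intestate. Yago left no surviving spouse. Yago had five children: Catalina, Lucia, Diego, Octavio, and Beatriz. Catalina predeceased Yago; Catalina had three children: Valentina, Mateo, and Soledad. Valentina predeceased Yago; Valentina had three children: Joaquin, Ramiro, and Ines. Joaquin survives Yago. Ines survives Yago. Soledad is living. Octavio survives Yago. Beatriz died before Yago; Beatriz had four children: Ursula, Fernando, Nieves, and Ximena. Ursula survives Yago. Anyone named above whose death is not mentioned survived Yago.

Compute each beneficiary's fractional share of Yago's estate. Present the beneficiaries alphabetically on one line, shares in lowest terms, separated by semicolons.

There is no surviving spouse, so the entire estate passes to Yago's descendants per stirpes.
The estate is divided into 5 equal shares of 1/5 among Catalina, Lucia, Diego, Octavio, Beatriz.
Catalina predeceased; the 1/5 allotted to Catalina's branch passes to Catalina's issue by representation.
The 1/5 is divided into 3 equal shares of 1/15 among Valentina, Mateo, Soledad.
Valentina predeceased; the 1/15 allotted to Valentina's branch passes to Valentina's issue by representation.
The 1/15 is divided into 3 equal shares of 1/45 among Joaquin, Ramiro, Ines.
Joaquin is living and takes 1/45.
Ramiro is living and takes 1/45.
Ines is living and takes 1/45.
Mateo is living and takes 1/15.
Soledad is living and takes 1/15.
Lucia is living and takes 1/5.
Diego is living and takes 1/5.
Octavio is living and takes 1/5.
Beatriz predeceased; the 1/5 allotted to Beatriz's branch passes to Beatriz's issue by representation.
The 1/5 is divided into 4 equal shares of 1/20 among Ursula, Fernando, Nieves, Ximena.
Ursula is living and takes 1/20.
Fernando is living and takes 1/20.
Nieves is living and takes 1/20.
Ximena is living and takes 1/20.

Diego 1/5; Fernando 1/20; Ines 1/45; Joaquin 1/45; Lucia 1/5; Mateo 1/15; Nieves 1/20; Octavio 1/5; Ramiro 1/45; Soledad 1/15; Ursula 1/20; Ximena 1/20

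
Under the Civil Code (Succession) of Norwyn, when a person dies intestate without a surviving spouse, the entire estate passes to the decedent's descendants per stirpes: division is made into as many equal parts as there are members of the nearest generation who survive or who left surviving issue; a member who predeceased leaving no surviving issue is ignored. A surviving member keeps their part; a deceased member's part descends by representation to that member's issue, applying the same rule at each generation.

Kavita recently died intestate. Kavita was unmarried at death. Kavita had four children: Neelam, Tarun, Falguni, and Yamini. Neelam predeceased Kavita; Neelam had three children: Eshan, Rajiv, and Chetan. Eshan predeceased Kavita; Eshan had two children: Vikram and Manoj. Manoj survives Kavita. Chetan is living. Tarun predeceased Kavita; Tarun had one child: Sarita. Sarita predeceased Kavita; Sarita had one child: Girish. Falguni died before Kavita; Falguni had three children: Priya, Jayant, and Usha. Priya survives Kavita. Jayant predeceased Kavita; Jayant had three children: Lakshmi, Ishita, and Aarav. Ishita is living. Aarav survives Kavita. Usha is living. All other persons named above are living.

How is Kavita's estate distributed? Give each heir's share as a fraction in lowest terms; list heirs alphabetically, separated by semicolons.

Aarav 1/36; Chetan 1/12; Girish 1/4; Ishita 1/36; Lakshmi 1/36; Manoj 1/24; Priya 1/12; Rajiv 1/12; Usha 1/12; Vikram 1/24; Yamini 1/4

There is no surviving spouse, so the entire estate passes to Kavita's descendants per stirpes.
The estate is divided into 4 equal shares of 1/4 among Neelam, Tarun, Falguni, Yamini.
Neelam predeceased; the 1/4 allotted to Neelam's branch passes to Neelam's issue by representation.
The 1/4 is divided into 3 equal shares of 1/12 among Eshan, Rajiv, Chetan.
Eshan predeceased; the 1/12 allotted to Eshan's branch passes to Eshan's issue by representation.
The 1/12 is divided into 2 equal shares of 1/24 among Vikram, Manoj.
Vikram is living and takes 1/24.
Manoj is living and takes 1/24.
Rajiv is living and takes 1/12.
Chetan is living and takes 1/12.
Tarun predeceased; the 1/4 allotted to Tarun's branch passes to Tarun's issue by representation.
Sarita's line is the sole branch at this level, so the full 1/4 passes to Sarita's issue by representation.
Girish is the sole taker at this level and receives the full 1/4.
Falguni predeceased; the 1/4 allotted to Falguni's branch passes to Falguni's issue by representation.
The 1/4 is divided into 3 equal shares of 1/12 among Priya, Jayant, Usha.
Priya is living and takes 1/12.
Jayant predeceased; the 1/12 allotted to Jayant's branch passes to Jayant's issue by representation.
The 1/12 is divided into 3 equal shares of 1/36 among Lakshmi, Ishita, Aarav.
Lakshmi is living and takes 1/36.
Ishita is living and takes 1/36.
Aarav is living and takes 1/36.
Usha is living and takes 1/12.
Yamini is living and takes 1/4.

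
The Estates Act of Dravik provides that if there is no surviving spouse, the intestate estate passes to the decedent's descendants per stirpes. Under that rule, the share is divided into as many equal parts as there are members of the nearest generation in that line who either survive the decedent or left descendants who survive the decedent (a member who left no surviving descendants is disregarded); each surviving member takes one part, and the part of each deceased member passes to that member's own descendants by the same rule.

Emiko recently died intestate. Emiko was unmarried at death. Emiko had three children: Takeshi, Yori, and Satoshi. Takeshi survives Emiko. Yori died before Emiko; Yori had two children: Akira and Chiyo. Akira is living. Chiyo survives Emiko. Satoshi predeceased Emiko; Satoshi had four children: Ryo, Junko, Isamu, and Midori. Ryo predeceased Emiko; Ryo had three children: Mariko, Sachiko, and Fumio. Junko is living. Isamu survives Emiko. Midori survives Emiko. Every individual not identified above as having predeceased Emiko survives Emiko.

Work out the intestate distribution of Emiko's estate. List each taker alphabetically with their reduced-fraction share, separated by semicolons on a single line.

Akira 1/6; Chiyo 1/6; Fumio 1/36; Isamu 1/12; Junko 1/12; Mariko 1/36; Midori 1/12; Sachiko 1/36; Takeshi 1/3

There is no surviving spouse, so the entire estate passes to Emiko's descendants per stirpes.
The estate is divided into 3 equal shares of 1/3 among Takeshi, Yori, Satoshi.
Takeshi is living and takes 1/3.
Yori predeceased; the 1/3 allotted to Yori's branch passes to Yori's issue by representation.
The 1/3 is divided into 2 equal shares of 1/6 among Akira, Chiyo.
Akira is living and takes 1/6.
Chiyo is living and takes 1/6.
Satoshi predeceased; the 1/3 allotted to Satoshi's branch passes to Satoshi's issue by representation.
The 1/3 is divided into 4 equal shares of 1/12 among Ryo, Junko, Isamu, Midori.
Ryo predeceased; the 1/12 allotted to Ryo's branch passes to Ryo's issue by representation.
The 1/12 is divided into 3 equal shares of 1/36 among Mariko, Sachiko, Fumio.
Mariko is living and takes 1/36.
Sachiko is living and takes 1/36.
Fumio is living and takes 1/36.
Junko is living and takes 1/12.
Isamu is living and takes 1/12.
Midori is living and takes 1/12.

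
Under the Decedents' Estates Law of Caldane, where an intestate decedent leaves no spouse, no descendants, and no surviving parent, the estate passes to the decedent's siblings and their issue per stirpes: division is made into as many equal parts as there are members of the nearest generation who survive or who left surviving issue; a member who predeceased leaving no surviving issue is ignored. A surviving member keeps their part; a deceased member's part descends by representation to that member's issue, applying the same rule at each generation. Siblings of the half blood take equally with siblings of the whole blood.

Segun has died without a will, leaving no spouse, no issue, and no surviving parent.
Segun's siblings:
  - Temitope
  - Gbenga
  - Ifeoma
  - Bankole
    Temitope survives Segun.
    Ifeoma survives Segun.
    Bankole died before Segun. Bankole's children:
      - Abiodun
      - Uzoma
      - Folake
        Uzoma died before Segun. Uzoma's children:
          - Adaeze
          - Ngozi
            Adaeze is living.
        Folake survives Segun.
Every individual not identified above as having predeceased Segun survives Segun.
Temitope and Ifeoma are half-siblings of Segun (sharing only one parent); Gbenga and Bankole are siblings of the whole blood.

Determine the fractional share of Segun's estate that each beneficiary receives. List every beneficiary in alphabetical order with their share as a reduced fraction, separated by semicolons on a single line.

Abiodun 1/12; Adaeze 1/24; Folake 1/12; Gbenga 1/4; Ifeoma 1/4; Ngozi 1/24; Temitope 1/4

No spouse, descendants, or parent survives, so the estate passes to Segun's siblings per stirpes.
Half-blood and whole-blood siblings take equally under the stated rule.
The estate is divided into 4 equal shares of 1/4 among Temitope, Gbenga, Ifeoma, Bankole.
Temitope is living and takes 1/4.
Gbenga is living and takes 1/4.
Ifeoma is living and takes 1/4.
Bankole predeceased; the 1/4 allotted to Bankole's branch passes to Bankole's issue by representation.
The 1/4 is divided into 3 equal shares of 1/12 among Abiodun, Uzoma, Folake.
Abiodun is living and takes 1/12.
Uzoma predeceased; the 1/12 allotted to Uzoma's branch passes to Uzoma's issue by representation.
The 1/12 is divided into 2 equal shares of 1/24 among Adaeze, Ngozi.
Adaeze is living and takes 1/24.
Ngozi is living and takes 1/24.
Folake is living and takes 1/12.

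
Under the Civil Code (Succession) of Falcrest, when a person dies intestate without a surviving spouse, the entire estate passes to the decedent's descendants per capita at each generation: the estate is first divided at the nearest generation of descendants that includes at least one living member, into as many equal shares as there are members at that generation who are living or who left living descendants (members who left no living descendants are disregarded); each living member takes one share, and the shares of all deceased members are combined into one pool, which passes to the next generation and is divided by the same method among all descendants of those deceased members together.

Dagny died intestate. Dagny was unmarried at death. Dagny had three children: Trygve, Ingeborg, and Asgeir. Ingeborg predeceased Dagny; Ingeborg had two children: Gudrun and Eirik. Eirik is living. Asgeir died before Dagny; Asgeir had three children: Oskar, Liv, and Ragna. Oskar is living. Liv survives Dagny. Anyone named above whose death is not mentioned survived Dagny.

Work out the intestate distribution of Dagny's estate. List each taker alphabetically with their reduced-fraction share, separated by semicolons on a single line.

Eirik 2/15; Gudrun 2/15; Liv 2/15; Oskar 2/15; Ragna 2/15; Trygve 1/3

There is no surviving spouse, so the entire estate passes to Dagny's descendants per capita at each generation.
At generation 1 (Trygve, Ingeborg, Asgeir) there are 3 shares of (1)/3 = 1/3 each.
Living: Trygve — each takes 1/3.
Deceased: Ingeborg and Asgeir. Their combined 2/3 is pooled and carried to generation 2.
At generation 2 (Gudrun, Eirik, Oskar, Liv, Ragna) there are 5 shares of (2/3)/5 = 2/15 each.
Living: Gudrun, Eirik, Oskar, Liv, and Ragna — each takes 2/15.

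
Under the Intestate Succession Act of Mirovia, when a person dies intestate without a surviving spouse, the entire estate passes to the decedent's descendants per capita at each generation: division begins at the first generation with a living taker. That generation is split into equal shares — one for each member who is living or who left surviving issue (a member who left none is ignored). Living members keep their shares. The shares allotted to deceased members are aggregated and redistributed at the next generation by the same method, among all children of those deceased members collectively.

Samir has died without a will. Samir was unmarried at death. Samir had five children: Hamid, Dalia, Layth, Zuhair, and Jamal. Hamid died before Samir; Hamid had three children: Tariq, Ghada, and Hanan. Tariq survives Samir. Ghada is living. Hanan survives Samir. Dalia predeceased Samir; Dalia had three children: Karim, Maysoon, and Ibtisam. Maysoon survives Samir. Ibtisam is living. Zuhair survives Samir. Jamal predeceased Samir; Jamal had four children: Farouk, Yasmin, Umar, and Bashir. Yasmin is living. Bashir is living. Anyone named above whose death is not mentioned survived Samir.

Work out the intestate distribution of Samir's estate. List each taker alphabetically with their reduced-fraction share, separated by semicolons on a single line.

Bashir 3/50; Farouk 3/50; Ghada 3/50; Hanan 3/50; Ibtisam 3/50; Karim 3/50; Layth 1/5; Maysoon 3/50; Tariq 3/50; Umar 3/50; Yasmin 3/50; Zuhair 1/5

There is no surviving spouse, so the entire estate passes to Samir's descendants per capita at each generation.
At generation 1 (Hamid, Dalia, Layth, Zuhair, Jamal) there are 5 shares of (1)/5 = 1/5 each.
Living: Layth and Zuhair — each takes 1/5.
Deceased: Hamid, Dalia, and Jamal. Their combined 3/5 is pooled and carried to generation 2.
At generation 2 (Tariq, Ghada, Hanan, Karim, Maysoon, Ibtisam, Farouk, Yasmin, Umar, Bashir) there are 10 shares of (3/5)/10 = 3/50 each.
Living: Tariq, Ghada, Hanan, Karim, Maysoon, Ibtisam, Farouk, Yasmin, Umar, and Bashir — each takes 3/50.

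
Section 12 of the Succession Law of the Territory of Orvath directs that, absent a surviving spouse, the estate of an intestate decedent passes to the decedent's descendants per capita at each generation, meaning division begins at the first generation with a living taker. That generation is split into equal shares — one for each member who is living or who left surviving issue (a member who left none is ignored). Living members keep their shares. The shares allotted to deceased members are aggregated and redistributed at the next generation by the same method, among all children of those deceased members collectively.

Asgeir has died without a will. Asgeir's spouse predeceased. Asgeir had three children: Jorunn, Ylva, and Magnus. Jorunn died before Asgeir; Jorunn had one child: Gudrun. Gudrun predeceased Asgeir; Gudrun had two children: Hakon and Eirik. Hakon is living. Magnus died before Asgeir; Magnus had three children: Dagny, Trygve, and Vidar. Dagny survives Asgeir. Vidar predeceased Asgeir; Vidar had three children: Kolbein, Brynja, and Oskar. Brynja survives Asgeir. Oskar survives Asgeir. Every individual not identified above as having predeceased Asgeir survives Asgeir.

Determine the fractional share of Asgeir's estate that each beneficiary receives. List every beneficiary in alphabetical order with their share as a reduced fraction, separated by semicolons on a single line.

Brynja 1/15; Dagny 1/6; Eirik 1/15; Hakon 1/15; Kolbein 1/15; Oskar 1/15; Trygve 1/6; Ylva 1/3

There is no surviving spouse, so the entire estate passes to Asgeir's descendants per capita at each generation.
At generation 1 (Jorunn, Ylva, Magnus) there are 3 shares of (1)/3 = 1/3 each.
Living: Ylva — each takes 1/3.
Deceased: Jorunn and Magnus. Their combined 2/3 is pooled and carried to generation 2.
At generation 2 (Gudrun, Dagny, Trygve, Vidar) there are 4 shares of (2/3)/4 = 1/6 each.
Living: Dagny and Trygve — each takes 1/6.
Deceased: Gudrun and Vidar. Their combined 1/3 is pooled and carried to generation 3.
At generation 3 (Hakon, Eirik, Kolbein, Brynja, Oskar) there are 5 shares of (1/3)/5 = 1/15 each.
Living: Hakon, Eirik, Kolbein, Brynja, and Oskar — each takes 1/15.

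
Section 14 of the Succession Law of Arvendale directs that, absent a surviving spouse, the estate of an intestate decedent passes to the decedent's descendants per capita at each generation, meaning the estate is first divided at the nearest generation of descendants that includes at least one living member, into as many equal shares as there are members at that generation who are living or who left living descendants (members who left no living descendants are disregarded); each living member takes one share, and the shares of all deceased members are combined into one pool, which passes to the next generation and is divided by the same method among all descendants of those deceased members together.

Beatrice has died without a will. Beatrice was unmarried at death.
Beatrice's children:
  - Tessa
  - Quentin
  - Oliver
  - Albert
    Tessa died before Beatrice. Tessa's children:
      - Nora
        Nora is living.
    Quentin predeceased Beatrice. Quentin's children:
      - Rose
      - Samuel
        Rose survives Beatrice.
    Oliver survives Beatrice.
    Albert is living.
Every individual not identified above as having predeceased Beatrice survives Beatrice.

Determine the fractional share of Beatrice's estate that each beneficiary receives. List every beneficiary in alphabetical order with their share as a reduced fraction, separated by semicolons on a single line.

Albert 1/4; Nora 1/6; Oliver 1/4; Rose 1/6; Samuel 1/6

There is no surviving spouse, so the entire estate passes to Beatrice's descendants per capita at each generation.
At generation 1 (Tessa, Quentin, Oliver, Albert) there are 4 shares of (1)/4 = 1/4 each.
Living: Oliver and Albert — each takes 1/4.
Deceased: Tessa and Quentin. Their combined 1/2 is pooled and carried to generation 2.
At generation 2 (Nora, Rose, Samuel) there are 3 shares of (1/2)/3 = 1/6 each.
Living: Nora, Rose, and Samuel — each takes 1/6.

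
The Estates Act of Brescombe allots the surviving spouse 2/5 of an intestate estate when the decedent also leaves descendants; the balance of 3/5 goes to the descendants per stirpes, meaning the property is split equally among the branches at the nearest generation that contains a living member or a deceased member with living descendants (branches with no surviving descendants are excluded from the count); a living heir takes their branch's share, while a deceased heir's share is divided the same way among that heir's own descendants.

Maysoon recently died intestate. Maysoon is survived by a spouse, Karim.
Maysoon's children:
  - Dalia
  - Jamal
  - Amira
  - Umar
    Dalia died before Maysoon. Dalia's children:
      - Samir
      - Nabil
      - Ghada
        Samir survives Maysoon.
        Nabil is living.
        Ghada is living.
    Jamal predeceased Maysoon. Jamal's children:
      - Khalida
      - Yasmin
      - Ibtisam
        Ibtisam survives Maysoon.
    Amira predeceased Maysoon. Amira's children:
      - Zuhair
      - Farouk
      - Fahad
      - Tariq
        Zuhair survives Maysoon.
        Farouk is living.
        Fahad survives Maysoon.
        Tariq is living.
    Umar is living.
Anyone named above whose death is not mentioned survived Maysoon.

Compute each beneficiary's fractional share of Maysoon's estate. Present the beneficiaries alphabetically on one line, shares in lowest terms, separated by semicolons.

Fahad 3/80; Farouk 3/80; Ghada 1/20; Ibtisam 1/20; Karim 2/5; Khalida 1/20; Nabil 1/20; Samir 1/20; Tariq 3/80; Umar 3/20; Yasmin 1/20; Zuhair 3/80

Karim, as surviving spouse, takes 2/5.
The remaining 3/5 passes to Maysoon's descendants per stirpes.
The 3/5 is divided into 4 equal shares of 3/20 among Dalia, Jamal, Amira, Umar.
Dalia predeceased; the 3/20 allotted to Dalia's branch passes to Dalia's issue by representation.
The 3/20 is divided into 3 equal shares of 1/20 among Samir, Nabil, Ghada.
Samir is living and takes 1/20.
Nabil is living and takes 1/20.
Ghada is living and takes 1/20.
Jamal predeceased; the 3/20 allotted to Jamal's branch passes to Jamal's issue by representation.
The 3/20 is divided into 3 equal shares of 1/20 among Khalida, Yasmin, Ibtisam.
Khalida is living and takes 1/20.
Yasmin is living and takes 1/20.
Ibtisam is living and takes 1/20.
Amira predeceased; the 3/20 allotted to Amira's branch passes to Amira's issue by representation.
The 3/20 is divided into 4 equal shares of 3/80 among Zuhair, Farouk, Fahad, Tariq.
Zuhair is living and takes 3/80.
Farouk is living and takes 3/80.
Fahad is living and takes 3/80.
Tariq is living and takes 3/80.
Umar is living and takes 3/20.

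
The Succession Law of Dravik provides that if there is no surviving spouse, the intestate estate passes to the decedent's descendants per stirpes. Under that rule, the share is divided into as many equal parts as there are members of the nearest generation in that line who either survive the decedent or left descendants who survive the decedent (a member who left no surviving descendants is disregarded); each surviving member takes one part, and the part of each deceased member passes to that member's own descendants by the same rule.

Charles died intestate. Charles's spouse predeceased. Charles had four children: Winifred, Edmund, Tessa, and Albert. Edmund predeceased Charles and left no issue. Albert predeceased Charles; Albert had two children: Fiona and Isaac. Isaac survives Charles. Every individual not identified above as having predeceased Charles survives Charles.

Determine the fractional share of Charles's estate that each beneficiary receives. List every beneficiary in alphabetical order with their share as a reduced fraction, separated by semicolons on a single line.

There is no surviving spouse, so the entire estate passes to Charles's descendants per stirpes.
Edmund left no surviving issue, so that branch lapses and is disregarded.
The estate is divided into 3 equal shares of 1/3 among Winifred, Tessa, Albert.
Winifred is living and takes 1/3.
Tessa is living and takes 1/3.
Albert predeceased; the 1/3 allotted to Albert's branch passes to Albert's issue by representation.
The 1/3 is divided into 2 equal shares of 1/6 among Fiona, Isaac.
Fiona is living and takes 1/6.
Isaac is living and takes 1/6.

Fiona 1/6; Isaac 1/6; Tessa 1/3; Winifred 1/3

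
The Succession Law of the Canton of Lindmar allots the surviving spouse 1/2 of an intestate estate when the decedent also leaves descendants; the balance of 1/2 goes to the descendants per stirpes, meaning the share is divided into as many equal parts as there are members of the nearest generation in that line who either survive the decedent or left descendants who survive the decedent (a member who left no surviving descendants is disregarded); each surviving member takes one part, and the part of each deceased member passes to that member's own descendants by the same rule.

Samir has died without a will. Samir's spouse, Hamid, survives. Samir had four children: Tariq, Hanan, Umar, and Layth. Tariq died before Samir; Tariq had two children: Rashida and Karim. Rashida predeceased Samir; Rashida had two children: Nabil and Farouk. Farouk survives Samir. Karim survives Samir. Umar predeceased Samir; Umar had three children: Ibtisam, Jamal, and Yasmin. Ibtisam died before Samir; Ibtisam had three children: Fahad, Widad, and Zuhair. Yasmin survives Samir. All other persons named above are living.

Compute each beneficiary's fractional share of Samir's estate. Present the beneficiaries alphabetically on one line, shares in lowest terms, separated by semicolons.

Hamid, as surviving spouse, takes 1/2.
The remaining 1/2 passes to Samir's descendants per stirpes.
The 1/2 is divided into 4 equal shares of 1/8 among Tariq, Hanan, Umar, Layth.
Tariq predeceased; the 1/8 allotted to Tariq's branch passes to Tariq's issue by representation.
The 1/8 is divided into 2 equal shares of 1/16 among Rashida, Karim.
Rashida predeceased; the 1/16 allotted to Rashida's branch passes to Rashida's issue by representation.
The 1/16 is divided into 2 equal shares of 1/32 among Nabil, Farouk.
Nabil is living and takes 1/32.
Farouk is living and takes 1/32.
Karim is living and takes 1/16.
Hanan is living and takes 1/8.
Umar predeceased; the 1/8 allotted to Umar's branch passes to Umar's issue by representation.
The 1/8 is divided into 3 equal shares of 1/24 among Ibtisam, Jamal, Yasmin.
Ibtisam predeceased; the 1/24 allotted to Ibtisam's branch passes to Ibtisam's issue by representation.
The 1/24 is divided into 3 equal shares of 1/72 among Fahad, Widad, Zuhair.
Fahad is living and takes 1/72.
Widad is living and takes 1/72.
Zuhair is living and takes 1/72.
Jamal is living and takes 1/24.
Yasmin is living and takes 1/24.
Layth is living and takes 1/8.

Fahad 1/72; Farouk 1/32; Hamid 1/2; Hanan 1/8; Jamal 1/24; Karim 1/16; Layth 1/8; Nabil 1/32; Widad 1/72; Yasmin 1/24; Zuhair 1/72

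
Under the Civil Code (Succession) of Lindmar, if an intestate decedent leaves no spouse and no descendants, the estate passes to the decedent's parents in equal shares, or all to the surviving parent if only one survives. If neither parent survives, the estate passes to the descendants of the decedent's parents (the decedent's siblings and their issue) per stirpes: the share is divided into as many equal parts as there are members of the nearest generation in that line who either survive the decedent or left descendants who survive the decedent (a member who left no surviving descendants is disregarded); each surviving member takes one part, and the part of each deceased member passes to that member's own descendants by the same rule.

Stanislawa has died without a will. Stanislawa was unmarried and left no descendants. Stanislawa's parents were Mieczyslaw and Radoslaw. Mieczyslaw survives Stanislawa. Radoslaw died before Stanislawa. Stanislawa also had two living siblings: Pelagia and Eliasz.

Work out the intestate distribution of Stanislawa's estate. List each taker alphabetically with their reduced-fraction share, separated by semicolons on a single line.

Only one parent, Mieczyslaw, survives, so Mieczyslaw takes the entire estate. The siblings take nothing because a surviving parent has priority.

Mieczyslaw 1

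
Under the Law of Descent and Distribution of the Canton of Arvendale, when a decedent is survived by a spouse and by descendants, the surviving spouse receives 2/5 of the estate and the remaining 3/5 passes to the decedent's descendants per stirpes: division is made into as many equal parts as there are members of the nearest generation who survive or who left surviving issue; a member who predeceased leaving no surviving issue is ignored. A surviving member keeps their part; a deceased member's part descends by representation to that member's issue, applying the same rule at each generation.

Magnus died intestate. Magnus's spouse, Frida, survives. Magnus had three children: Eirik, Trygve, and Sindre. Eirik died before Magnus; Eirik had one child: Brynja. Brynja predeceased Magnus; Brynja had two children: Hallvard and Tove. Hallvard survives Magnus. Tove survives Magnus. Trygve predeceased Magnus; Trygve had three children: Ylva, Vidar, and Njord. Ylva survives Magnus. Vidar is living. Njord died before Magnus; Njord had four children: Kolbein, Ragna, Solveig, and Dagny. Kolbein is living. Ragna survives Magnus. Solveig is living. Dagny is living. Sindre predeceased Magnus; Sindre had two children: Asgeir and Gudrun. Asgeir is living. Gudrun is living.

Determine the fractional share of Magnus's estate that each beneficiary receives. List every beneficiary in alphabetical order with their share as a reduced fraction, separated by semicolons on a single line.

Asgeir 1/10; Dagny 1/60; Frida 2/5; Gudrun 1/10; Hallvard 1/10; Kolbein 1/60; Ragna 1/60; Solveig 1/60; Tove 1/10; Vidar 1/15; Ylva 1/15

Frida, as surviving spouse, takes 2/5.
The remaining 3/5 passes to Magnus's descendants per stirpes.
The 3/5 is divided into 3 equal shares of 1/5 among Eirik, Trygve, Sindre.
Eirik predeceased; the 1/5 allotted to Eirik's branch passes to Eirik's issue by representation.
Brynja's line is the sole branch at this level, so the full 1/5 passes to Brynja's issue by representation.
The 1/5 is divided into 2 equal shares of 1/10 among Hallvard, Tove.
Hallvard is living and takes 1/10.
Tove is living and takes 1/10.
Trygve predeceased; the 1/5 allotted to Trygve's branch passes to Trygve's issue by representation.
The 1/5 is divided into 3 equal shares of 1/15 among Ylva, Vidar, Njord.
Ylva is living and takes 1/15.
Vidar is living and takes 1/15.
Njord predeceased; the 1/15 allotted to Njord's branch passes to Njord's issue by representation.
The 1/15 is divided into 4 equal shares of 1/60 among Kolbein, Ragna, Solveig, Dagny.
Kolbein is living and takes 1/60.
Ragna is living and takes 1/60.
Solveig is living and takes 1/60.
Dagny is living and takes 1/60.
Sindre predeceased; the 1/5 allotted to Sindre's branch passes to Sindre's issue by representation.
The 1/5 is divided into 2 equal shares of 1/10 among Asgeir, Gudrun.
Asgeir is living and takes 1/10.
Gudrun is living and takes 1/10.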